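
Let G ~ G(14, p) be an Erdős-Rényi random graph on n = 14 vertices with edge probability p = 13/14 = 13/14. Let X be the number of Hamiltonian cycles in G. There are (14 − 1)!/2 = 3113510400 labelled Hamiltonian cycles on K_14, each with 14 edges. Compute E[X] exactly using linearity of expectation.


K_14 has (14 − 1)!/2 = 3113510400 labelled Hamiltonian cycles.
For each such Hamiltonian cycle H, let X_H = 1 if all 14 edges of H are present in G. Then P[X_H = 1] = p^{14} = (13/14)^{14} = 3937376385699289/11112006825558016.
By linearity: E[X] = Σ_H E[X_H] = 3113510400 · p^{14} = 3113510400 · 3937376385699289/11112006825558016 = 3420497300666614836525/3100448333024.
Numerically: E[X] ≈ 1.103e+09.

E[X] = 3113510400 · (13/14)^{14} = 3420497300666614836525/3100448333024 ≈ 1.103e+09.


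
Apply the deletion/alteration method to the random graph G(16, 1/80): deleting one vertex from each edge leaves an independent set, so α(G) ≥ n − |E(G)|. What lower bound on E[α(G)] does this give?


E[|E(G)|] = C(16, 2)·p = 120 · (1/80) = 3/2.
E[α(G)] ≥ n − E[|E(G)|] = 16 − 3/2 = 29/2.
Numerically: ≈ 14.500.
(This is only a lower bound; the true E[α(G)] may be larger.)

E[α(G)] ≥ 29/2 ≈ 14.500.


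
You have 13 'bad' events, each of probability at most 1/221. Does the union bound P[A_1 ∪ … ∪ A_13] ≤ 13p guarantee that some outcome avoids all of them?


Union bound: P[∪_{i=1}^{13} A_i] ≤ Σ_i P[A_i] ≤ 13·p = 13·(1/221) = 1/17.
Numerically: 1/17 ≈ 0.0588.
Is 1/17 < 1? YES.
Since P[∪ A_i] ≤ 1/17 < 1, the complement has P[∩ A_i^c] ≥ 1 − 1/17 = 16/17 > 0, so some outcome avoids every A_i.

13·p = 1/17 ≈ 0.0588; existence CERTIFIED by the union bound.


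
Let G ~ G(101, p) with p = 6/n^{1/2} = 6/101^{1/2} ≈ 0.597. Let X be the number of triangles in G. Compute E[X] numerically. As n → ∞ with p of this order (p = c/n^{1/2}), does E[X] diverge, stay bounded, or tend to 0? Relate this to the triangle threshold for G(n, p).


Number of potential triangles: C(101, 3) = 166650.
Each occurs with probability p³ ≈ (0.597)³ ≈ 2.12800e-01.
By linearity: E[X] = C(101, 3)·p³ ≈ 166650 · 2.12800e-01 ≈ 35463.125.
Since α = 1/2 < 1, p = c/n^{1/2} ≫ 1/n is above the triangle threshold p ~ 1/n. Asymptotically E[X] ~ (c³/6)·n^{3(1−α)} = (6³/6)·n^{1.5} → ∞; triangles are abundant w.h.p.

E[X] ≈ 35463.125; in regime p = Θ(1/n^{1/2}) E[X] diverges (above the triangle threshold p ~ 1/n).


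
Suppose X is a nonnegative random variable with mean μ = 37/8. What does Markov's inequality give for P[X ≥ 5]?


μ = E[X] = 37/8, a = 5.
Markov: P[X ≥ 5] ≤ μ/a = (37/8)/5 = 37/40.
Numerically: ≈ 0.9250.
(Since a = 5 > μ = 4.6250, the bound 37/40 is < 1 and informative.)

P[X ≥ 5] ≤ 37/40 ≈ 0.9250.


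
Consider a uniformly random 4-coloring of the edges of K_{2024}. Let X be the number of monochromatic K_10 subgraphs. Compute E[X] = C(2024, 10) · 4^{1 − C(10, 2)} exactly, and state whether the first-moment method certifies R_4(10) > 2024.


E[X] = C(2024, 10) · 4^{1 − 45} = 310936101848269937576192656 · 4^{−44} = 310936101848269937576192656/309485009821345068724781056.
As a reduced fraction: E[X] = 19433506365516871098512041/19342813113834066795298816 ≈ 1.004689.
Is E[X] < 1? NO.
Since E[X] ≥ 1, the first-moment bound is inconclusive at n = 2024; it does NOT by itself certify R_4(10) > 2024.

E[X] = 19433506365516871098512041/19342813113834066795298816 ≈ 1.004689; E[X] ≥ 1; first-moment method inconclusive here.


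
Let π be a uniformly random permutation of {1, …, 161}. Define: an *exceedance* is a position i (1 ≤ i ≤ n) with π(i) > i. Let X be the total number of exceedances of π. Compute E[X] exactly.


Write X = Σ_{i=1}^{161} X_i, where X_i = 1_{π(i) > i}.
For each fixed i, π(i) is uniform over {1, …, 161} (marginal of a uniform permutation), so P[π(i) > i] = (n − i)/n. Summing: Σ_{i=1}^{161} (n − i)/n = (0 + 1 + … + 160)/161 = 161(161 − 1)/(2·161) = (161 − 1)/2.
Hence E[X] = Σ_{i=1}^{161} (161 − i)/161 = 80 ≈ 80.000000.

E[X] = 80 = 80.000000.


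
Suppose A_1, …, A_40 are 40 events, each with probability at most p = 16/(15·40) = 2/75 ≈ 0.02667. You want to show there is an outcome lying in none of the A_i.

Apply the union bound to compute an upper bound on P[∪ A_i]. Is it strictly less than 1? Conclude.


Union bound: P[∪_{i=1}^{40} A_i] ≤ Σ_i P[A_i] ≤ 40·p = 40·(2/75) = 16/15.
Numerically: 16/15 ≈ 1.06667.
Is 16/15 < 1? NO.
Since the bound 16/15 is ≥ 1, the union bound is uninformative here; it does NOT by itself certify existence.

40·p = 16/15 ≈ 1.06667; existence NOT certified by the union bound.


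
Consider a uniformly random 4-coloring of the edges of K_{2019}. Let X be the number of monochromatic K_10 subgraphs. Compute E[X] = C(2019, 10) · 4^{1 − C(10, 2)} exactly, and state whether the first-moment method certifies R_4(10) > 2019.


E[X] = C(2019, 10) · 4^{1 − 45} = 303322949179835278009229628 · 4^{−44} = 303322949179835278009229628/309485009821345068724781056.
As a reduced fraction: E[X] = 75830737294958819502307407/77371252455336267181195264 ≈ 0.980089.
Is E[X] < 1? YES.
Since E[X] < 1, there exists a 4-coloring of K_{2019} with no monochromatic K_10; hence R_4(10) > 2019.

E[X] = 75830737294958819502307407/77371252455336267181195264 ≈ 0.980089; E[X] < 1, so R_4(10) > 2019.


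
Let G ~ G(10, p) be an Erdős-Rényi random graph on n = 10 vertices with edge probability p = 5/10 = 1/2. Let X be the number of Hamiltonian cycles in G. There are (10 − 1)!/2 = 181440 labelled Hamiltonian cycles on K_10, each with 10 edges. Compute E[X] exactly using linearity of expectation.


K_10 has (10 − 1)!/2 = 181440 labelled Hamiltonian cycles.
For each such Hamiltonian cycle H, let X_H = 1 if all 10 edges of H are present in G. Then P[X_H = 1] = p^{10} = (1/2)^{10} = 1/1024.
By linearity: E[X] = Σ_H E[X_H] = 181440 · p^{10} = 181440 · 1/1024 = 2835/16.
Numerically: E[X] ≈ 177.

E[X] = 181440 · (1/2)^{10} = 2835/16 ≈ 177.


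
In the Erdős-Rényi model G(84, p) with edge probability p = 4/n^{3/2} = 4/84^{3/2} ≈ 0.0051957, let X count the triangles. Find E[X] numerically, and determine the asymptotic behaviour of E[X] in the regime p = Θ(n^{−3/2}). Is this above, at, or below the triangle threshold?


Number of potential triangles: C(84, 3) = 95284.
Each occurs with probability p³ ≈ (0.0051957)³ ≈ 1.4025656e-07.
By linearity: E[X] = C(84, 3)·p³ ≈ 95284 · 1.4025656e-07 ≈ 0.01336.
Since α = 3/2 > 1, p = c/n^{3/2} = o(1/n) is below the triangle threshold p ~ 1/n. Asymptotically E[X] ~ (c³/6)·n^{3(1−α)} = (4³/6)·n^{-1.5} → 0, so by Markov's inequality G has no triangles w.h.p.

E[X] ≈ 0.01336; in regime p = Θ(1/n^{3/2}) E[X] tends to 0 (below the triangle threshold p ~ 1/n).


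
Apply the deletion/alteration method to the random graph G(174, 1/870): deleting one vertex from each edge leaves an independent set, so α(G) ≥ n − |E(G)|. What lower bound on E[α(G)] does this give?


E[|E(G)|] = C(174, 2)·p = 15051 · (1/870) = 173/10.
E[α(G)] ≥ n − E[|E(G)|] = 174 − 173/10 = 1567/10.
Numerically: ≈ 156.700.
(This is only a lower bound; the true E[α(G)] may be larger.)

E[α(G)] ≥ 1567/10 ≈ 156.700.


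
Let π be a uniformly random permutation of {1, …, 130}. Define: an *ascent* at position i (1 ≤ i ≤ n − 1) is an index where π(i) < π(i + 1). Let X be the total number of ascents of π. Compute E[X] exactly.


Write X = Σ X_I over i = 1, …, 129, with X_I the indicator of one ascent.
There are 129 indicators.
For each fixed i, the pair (π(i), π(i+1)) is a uniformly random ordered pair of distinct values from {1, …, 130}; by symmetry P[π(i) < π(i+1)] = 1/2.
By linearity: E[X] = 129 · (1/2) = (130 − 1) · (1/2) = 129/2 ≈ 64.500.

E[X] = 129/2 = 64.500.


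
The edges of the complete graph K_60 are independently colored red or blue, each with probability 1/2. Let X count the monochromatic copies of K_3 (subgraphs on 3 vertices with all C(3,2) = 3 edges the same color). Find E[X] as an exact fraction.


Let X = Σ_S X_S over the C(60, 3) = 34220 subsets S of size 3, where X_S = 1 if the K_3 on S is monochromatic.
For a fixed S, the K_3 on S has C(3, 2) = 3 edges. P[all 3 edges red] = (1/2)^3, and likewise for blue, so P[monochromatic] = 2·(1/2)^3 = 2^{1 − 3} = 1/4.
By linearity: E[X] = C(60, 3) · 2^{1 − 3} = 34220 · 1/4 = 8555.
Numerically: E[X] ≈ 8555.00000.

E[X] = C(60,3)·2^(1−C(3,2)) = 8555 ≈ 8555.00000.


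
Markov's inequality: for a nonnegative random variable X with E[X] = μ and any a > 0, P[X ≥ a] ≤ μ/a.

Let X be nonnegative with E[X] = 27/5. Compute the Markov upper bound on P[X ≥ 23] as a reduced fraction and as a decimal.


μ = E[X] = 27/5, a = 23.
Markov: P[X ≥ 23] ≤ μ/a = (27/5)/23 = 27/115.
Numerically: ≈ 0.23478.
(Since a = 23 > μ = 5.40000, the bound 27/115 is < 1 and informative.)

P[X ≥ 23] ≤ 27/115 ≈ 0.23478.


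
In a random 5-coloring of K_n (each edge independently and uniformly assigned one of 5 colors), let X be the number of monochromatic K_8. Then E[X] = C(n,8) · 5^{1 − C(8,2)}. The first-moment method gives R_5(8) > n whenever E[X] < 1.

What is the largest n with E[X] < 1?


We need C(n, 8) · 5^{1 − 28} < 1, i.e. C(n, 8) < 5^{28 − 1} = 7450580596923828125.
Check values of n near the boundary:
  n = 857: C(857, 8) = 6983854138365964575; 6983854138365964575 < 7450580596923828125? YES
  n = 858: C(858, 8) = 7049584530256467771; 7049584530256467771 < 7450580596923828125? YES
  n = 859: C(859, 8) = 7115855595170747139; 7115855595170747139 < 7450580596923828125? YES
  n = 860: C(860, 8) = 7182671140665308145; 7182671140665308145 < 7450580596923828125? YES
  n = 861: C(861, 8) = 7250034996615275865; 7250034996615275865 < 7450580596923828125? YES
  n = 862: C(862, 8) = 7317951015318931845; 7317951015318931845 < 7450580596923828125? YES
  n = 863: C(863, 8) = 7386423071602617757; 7386423071602617757 < 7450580596923828125? YES
  n = 864: C(864, 8) = 7455455062926006708; 7455455062926006708 < 7450580596923828125? NO
  n = 865: C(865, 8) = 7525050909487743060; 7525050909487743060 < 7450580596923828125? NO
  n = 866: C(866, 8) = 7595214554331451620; 7595214554331451620 < 7450580596923828125? NO
The largest n with C(n, 8) < 7450580596923828125 is n = 863 (where E[X] = 7386423071602617757/7450580596923828125 ≈ 0.991389). Hence R_5(8) > 863, i.e. R_5(8) ≥ 864.

Largest n = 863; hence R_5(8) > 863.


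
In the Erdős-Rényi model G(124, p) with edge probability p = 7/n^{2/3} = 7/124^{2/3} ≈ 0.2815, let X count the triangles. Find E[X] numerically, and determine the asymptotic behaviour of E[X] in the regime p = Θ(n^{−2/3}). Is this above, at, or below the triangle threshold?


Number of potential triangles: C(124, 3) = 310124.
Each occurs with probability p³ ≈ (0.2815)³ ≈ 2.2307492e-02.
By linearity: E[X] = C(124, 3)·p³ ≈ 310124 · 2.2307492e-02 ≈ 6918.08871.
Since α = 2/3 < 1, p = c/n^{2/3} ≫ 1/n is above the triangle threshold p ~ 1/n. Asymptotically E[X] ~ (c³/6)·n^{3(1−α)} = (7³/6)·n^{1} → ∞; triangles are abundant w.h.p.

E[X] ≈ 6918.08871; in regime p = Θ(1/n^{2/3}) E[X] diverges (above the triangle threshold p ~ 1/n).


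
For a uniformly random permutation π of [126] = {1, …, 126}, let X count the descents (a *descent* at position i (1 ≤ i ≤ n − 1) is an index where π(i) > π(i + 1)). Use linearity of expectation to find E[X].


Write X = Σ X_I over i = 1, …, 125, with X_I the indicator of one descent.
There are 125 indicators.
For each fixed i, the pair (π(i), π(i+1)) is a uniformly random ordered pair of distinct values from {1, …, 126}; by symmetry P[π(i) > π(i+1)] = 1/2.
By linearity: E[X] = 125 · (1/2) = (126 − 1) · (1/2) = 125/2 ≈ 62.500000.

E[X] = 125/2 = 62.500000.


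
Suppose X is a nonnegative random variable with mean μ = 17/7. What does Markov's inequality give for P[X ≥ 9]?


μ = E[X] = 17/7, a = 9.
Markov: P[X ≥ 9] ≤ μ/a = (17/7)/9 = 17/63.
Numerically: ≈ 0.26984.
(Since a = 9 > μ = 2.42857, the bound 17/63 is < 1 and informative.)

P[X ≥ 9] ≤ 17/63 ≈ 0.26984.


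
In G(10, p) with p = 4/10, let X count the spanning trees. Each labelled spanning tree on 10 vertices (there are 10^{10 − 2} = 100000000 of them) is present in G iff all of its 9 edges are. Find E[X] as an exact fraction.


K_10 has 10^{10 − 2} = 100000000 labelled spanning trees.
For each such spanning tree H, let X_H = 1 if all 9 edges of H are present in G. Then P[X_H = 1] = p^{9} = (2/5)^{9} = 512/1953125.
By linearity: E[X] = Σ_H E[X_H] = 100000000 · p^{9} = 100000000 · 512/1953125 = 131072/5.
Numerically: E[X] ≈ 2.621e+04.

E[X] = 100000000 · (2/5)^{9} = 131072/5 ≈ 2.621e+04.


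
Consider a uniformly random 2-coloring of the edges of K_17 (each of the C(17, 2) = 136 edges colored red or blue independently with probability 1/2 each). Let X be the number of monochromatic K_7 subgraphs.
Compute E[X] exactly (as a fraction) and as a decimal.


Let X = Σ_S X_S over the C(17, 7) = 19448 subsets S of size 7, where X_S = 1 if the K_7 on S is monochromatic.
For a fixed S, the K_7 on S has C(7, 2) = 21 edges. P[all 21 edges red] = (1/2)^21, and likewise for blue, so P[monochromatic] = 2·(1/2)^21 = 2^{1 − 21} = 1/1048576.
By linearity: E[X] = C(17, 7) · 2^{1 − 21} = 19448 · 1/1048576 = 2431/131072.
Numerically: E[X] ≈ 0.018547.

E[X] = C(17,7)·2^(1−C(7,2)) = 2431/131072 ≈ 0.018547.


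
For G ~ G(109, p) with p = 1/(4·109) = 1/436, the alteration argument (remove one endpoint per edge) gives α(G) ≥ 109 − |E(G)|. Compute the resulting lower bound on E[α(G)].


E[|E(G)|] = C(109, 2)·p = 5886 · (1/436) = 27/2.
E[α(G)] ≥ n − E[|E(G)|] = 109 − 27/2 = 191/2.
Numerically: ≈ 95.50000.
(This is only a lower bound; the true E[α(G)] may be larger.)

E[α(G)] ≥ 191/2 ≈ 95.50000.


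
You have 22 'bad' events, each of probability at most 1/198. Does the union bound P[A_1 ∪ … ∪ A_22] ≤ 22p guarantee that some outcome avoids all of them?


Union bound: P[∪_{i=1}^{22} A_i] ≤ Σ_i P[A_i] ≤ 22·p = 22·(1/198) = 1/9.
Numerically: 1/9 ≈ 0.1111111.
Is 1/9 < 1? YES.
Since P[∪ A_i] ≤ 1/9 < 1, the complement has P[∩ A_i^c] ≥ 1 − 1/9 = 8/9 > 0, so some outcome avoids every A_i.

22·p = 1/9 ≈ 0.1111111; existence CERTIFIED by the union bound.


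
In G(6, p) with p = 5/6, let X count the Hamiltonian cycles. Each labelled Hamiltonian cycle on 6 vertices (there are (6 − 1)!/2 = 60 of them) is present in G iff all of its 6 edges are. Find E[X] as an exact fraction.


K_6 has (6 − 1)!/2 = 60 labelled Hamiltonian cycles.
For each such Hamiltonian cycle H, let X_H = 1 if all 6 edges of H are present in G. Then P[X_H = 1] = p^{6} = (5/6)^{6} = 15625/46656.
By linearity: E[X] = Σ_H E[X_H] = 60 · p^{6} = 60 · 15625/46656 = 78125/3888.
Numerically: E[X] ≈ 20.0939.

E[X] = 60 · (5/6)^{6} = 78125/3888 ≈ 20.0939.


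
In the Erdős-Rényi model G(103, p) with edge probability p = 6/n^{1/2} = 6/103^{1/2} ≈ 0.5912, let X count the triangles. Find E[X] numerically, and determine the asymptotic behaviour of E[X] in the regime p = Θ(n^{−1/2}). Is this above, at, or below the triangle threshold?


Number of potential triangles: C(103, 3) = 176851.
Each occurs with probability p³ ≈ (0.5912)³ ≈ 2.0663216e-01.
By linearity: E[X] = C(103, 3)·p³ ≈ 176851 · 2.0663216e-01 ≈ 36543.10401.
Since α = 1/2 < 1, p = c/n^{1/2} ≫ 1/n is above the triangle threshold p ~ 1/n. Asymptotically E[X] ~ (c³/6)·n^{3(1−α)} = (6³/6)·n^{1.5} → ∞; triangles are abundant w.h.p.

E[X] ≈ 36543.10401; in regime p = Θ(1/n^{1/2}) E[X] diverges (above the triangle threshold p ~ 1/n).


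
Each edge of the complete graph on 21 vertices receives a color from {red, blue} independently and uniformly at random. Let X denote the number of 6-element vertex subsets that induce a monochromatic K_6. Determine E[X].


Let X = Σ_S X_S over the C(21, 6) = 54264 subsets S of size 6, where X_S = 1 if the K_6 on S is monochromatic.
For a fixed S, the K_6 on S has C(6, 2) = 15 edges. P[all 15 edges red] = (1/2)^15, and likewise for blue, so P[monochromatic] = 2·(1/2)^15 = 2^{1 − 15} = 1/16384.
Summing: E[X] = C(21, 6) · 2^{1 − 15} = 54264 · 1/16384 = 6783/2048.
Numerically: E[X] ≈ 3.3120.

E[X] = C(21,6)·2^(1−C(6,2)) = 6783/2048 ≈ 3.3120.


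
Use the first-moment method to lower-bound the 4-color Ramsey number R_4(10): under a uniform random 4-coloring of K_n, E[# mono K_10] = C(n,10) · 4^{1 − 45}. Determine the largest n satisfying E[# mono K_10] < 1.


We need C(n, 10) · 4^{1 − 45} < 1, i.e. C(n, 10) < 4^{45 − 1} = 309485009821345068724781056.
Check values of n near the boundary:
  n = 2021: C(2021, 10) = 306347841644770462864800616; 306347841644770462864800616 < 309485009821345068724781056? YES
  n = 2022: C(2022, 10) = 307870445231474093395937796; 307870445231474093395937796 < 309485009821345068724781056? YES
  n = 2023: C(2023, 10) = 309399856285778485315440716; 309399856285778485315440716 < 309485009821345068724781056? YES
  n = 2024: C(2024, 10) = 310936101848269937576192656; 310936101848269937576192656 < 309485009821345068724781056? NO
  n = 2025: C(2025, 10) = 312479209053472269772600560; 312479209053472269772600560 < 309485009821345068724781056? NO
  n = 2026: C(2026, 10) = 314029205130126398094885285; 314029205130126398094885285 < 309485009821345068724781056? NO
The largest n with C(n, 10) < 309485009821345068724781056 is n = 2023 (where E[X] = 77349964071444621328860179/77371252455336267181195264 ≈ 0.999725). Hence R_4(10) > 2023, i.e. R_4(10) ≥ 2024.

Largest n = 2023; hence R_4(10) > 2023.


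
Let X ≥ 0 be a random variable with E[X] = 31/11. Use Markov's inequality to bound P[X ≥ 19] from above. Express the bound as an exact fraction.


μ = E[X] = 31/11, a = 19.
Markov: P[X ≥ 19] ≤ μ/a = (31/11)/19 = 31/209.
Numerically: ≈ 0.148325.
(Since a = 19 > μ = 2.818182, the bound 31/209 is < 1 and informative.)

P[X ≥ 19] ≤ 31/209 ≈ 0.148325.


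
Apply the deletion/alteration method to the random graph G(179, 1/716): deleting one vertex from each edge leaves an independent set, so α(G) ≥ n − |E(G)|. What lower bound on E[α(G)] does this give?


E[|E(G)|] = C(179, 2)·p = 15931 · (1/716) = 89/4.
E[α(G)] ≥ n − E[|E(G)|] = 179 − 89/4 = 627/4.
Numerically: ≈ 156.750000.
(This is only a lower bound; the true E[α(G)] may be larger.)

E[α(G)] ≥ 627/4 ≈ 156.750000.


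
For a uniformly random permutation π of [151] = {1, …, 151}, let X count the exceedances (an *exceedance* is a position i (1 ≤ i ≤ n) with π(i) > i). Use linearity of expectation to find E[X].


Write X = Σ_{i=1}^{151} X_i, where X_i = 1_{π(i) > i}.
For each fixed i, π(i) is uniform over {1, …, 151} (marginal of a uniform permutation), so P[π(i) > i] = (n − i)/n. Summing: Σ_{i=1}^{151} (n − i)/n = (0 + 1 + … + 150)/151 = 151(151 − 1)/(2·151) = (151 − 1)/2.
Hence E[X] = Σ_{i=1}^{151} (151 − i)/151 = 75 ≈ 75.000000.

E[X] = 75 = 75.000000.


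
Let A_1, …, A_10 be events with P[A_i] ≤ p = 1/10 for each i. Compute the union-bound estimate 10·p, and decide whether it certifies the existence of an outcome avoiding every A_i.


Union bound: P[∪_{i=1}^{10} A_i] ≤ Σ_i P[A_i] ≤ 10·p = 10·(1/10) = 1.
Numerically: 1 ≈ 1.0000.
Is 1 < 1? NO.
Since the bound 1 is ≥ 1, the union bound is uninformative here; it does NOT by itself certify existence.

10·p = 1 ≈ 1.0000; existence NOT certified by the union bound.


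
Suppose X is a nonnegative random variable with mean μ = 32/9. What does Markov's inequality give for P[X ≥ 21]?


μ = E[X] = 32/9, a = 21.
Markov: P[X ≥ 21] ≤ μ/a = (32/9)/21 = 32/189.
Numerically: ≈ 0.16931.
(Since a = 21 > μ = 3.55556, the bound 32/189 is < 1 and informative.)

P[X ≥ 21] ≤ 32/189 ≈ 0.16931.


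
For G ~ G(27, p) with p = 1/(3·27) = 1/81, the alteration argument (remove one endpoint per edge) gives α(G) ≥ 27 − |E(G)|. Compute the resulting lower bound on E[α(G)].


E[|E(G)|] = C(27, 2)·p = 351 · (1/81) = 13/3.
E[α(G)] ≥ n − E[|E(G)|] = 27 − 13/3 = 68/3.
Numerically: ≈ 22.6667.
(This is only a lower bound; the true E[α(G)] may be larger.)

E[α(G)] ≥ 68/3 ≈ 22.6667.


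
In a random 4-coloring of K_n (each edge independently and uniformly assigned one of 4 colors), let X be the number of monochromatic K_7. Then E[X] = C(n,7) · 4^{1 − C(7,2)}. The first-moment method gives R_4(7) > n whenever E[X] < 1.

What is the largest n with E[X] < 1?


We need C(n, 7) · 4^{1 − 21} < 1, i.e. C(n, 7) < 4^{21 − 1} = 1099511627776.
Check values of n near the boundary:
  n = 176: C(176, 7) = 919790691600; 919790691600 < 1099511627776? YES
  n = 177: C(177, 7) = 957664425960; 957664425960 < 1099511627776? YES
  n = 178: C(178, 7) = 996867063280; 996867063280 < 1099511627776? YES
  n = 179: C(179, 7) = 1037437234460; 1037437234460 < 1099511627776? YES
  n = 180: C(180, 7) = 1079414463600; 1079414463600 < 1099511627776? YES
  n = 181: C(181, 7) = 1122839183400; 1122839183400 < 1099511627776? NO
  n = 182: C(182, 7) = 1167752750736; 1167752750736 < 1099511627776? NO
The largest n with C(n, 7) < 1099511627776 is n = 180 (where E[X] = 67463403975/68719476736 ≈ 0.982). Hence R_4(7) > 180, i.e. R_4(7) ≥ 181.

Largest n = 180; hence R_4(7) > 180.


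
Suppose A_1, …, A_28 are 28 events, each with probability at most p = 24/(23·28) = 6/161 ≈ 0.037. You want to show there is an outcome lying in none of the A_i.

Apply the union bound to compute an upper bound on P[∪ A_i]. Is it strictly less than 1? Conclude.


Union bound: P[∪_{i=1}^{28} A_i] ≤ Σ_i P[A_i] ≤ 28·p = 28·(6/161) = 24/23.
Numerically: 24/23 ≈ 1.043.
Is 24/23 < 1? NO.
Since the bound 24/23 is ≥ 1, the union bound is uninformative here; it does NOT by itself certify existence.

28·p = 24/23 ≈ 1.043; existence NOT certified by the union bound.


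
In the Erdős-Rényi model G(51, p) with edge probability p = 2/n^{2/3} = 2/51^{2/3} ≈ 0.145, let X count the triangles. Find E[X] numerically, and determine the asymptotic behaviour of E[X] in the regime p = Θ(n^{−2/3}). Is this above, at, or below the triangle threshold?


Number of potential triangles: C(51, 3) = 20825.
Each occurs with probability p³ ≈ (0.145)³ ≈ 3.07574e-03.
By linearity: E[X] = C(51, 3)·p³ ≈ 20825 · 3.07574e-03 ≈ 64.052.
Since α = 2/3 < 1, p = c/n^{2/3} ≫ 1/n is above the triangle threshold p ~ 1/n. Asymptotically E[X] ~ (c³/6)·n^{3(1−α)} = (2³/6)·n^{1} → ∞; triangles are abundant w.h.p.

E[X] ≈ 64.052; in regime p = Θ(1/n^{2/3}) E[X] diverges (above the triangle threshold p ~ 1/n).


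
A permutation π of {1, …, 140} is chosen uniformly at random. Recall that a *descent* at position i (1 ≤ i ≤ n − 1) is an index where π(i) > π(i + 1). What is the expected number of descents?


Write X = Σ X_I over i = 1, …, 139, with X_I the indicator of one descent.
There are 139 indicators.
For each fixed i, the pair (π(i), π(i+1)) is a uniformly random ordered pair of distinct values from {1, …, 140}; by symmetry P[π(i) > π(i+1)] = 1/2.
By linearity: E[X] = 139 · (1/2) = (140 − 1) · (1/2) = 139/2 ≈ 69.500000.

E[X] = 139/2 = 69.500000.


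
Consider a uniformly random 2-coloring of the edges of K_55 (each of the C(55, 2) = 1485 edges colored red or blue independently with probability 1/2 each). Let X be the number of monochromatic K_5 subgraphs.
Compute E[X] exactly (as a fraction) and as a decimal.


Let X = Σ_S X_S over the C(55, 5) = 3478761 subsets S of size 5, where X_S = 1 if the K_5 on S is monochromatic.
For a fixed S, the K_5 on S has C(5, 2) = 10 edges. P[all 10 edges red] = (1/2)^10, and likewise for blue, so P[monochromatic] = 2·(1/2)^10 = 2^{1 − 10} = 1/512.
By linearity: E[X] = C(55, 5) · 2^{1 − 10} = 3478761 · 1/512 = 3478761/512.
Numerically: E[X] ≈ 6794.45508.

E[X] = C(55,5)·2^(1−C(5,2)) = 3478761/512 ≈ 6794.45508.


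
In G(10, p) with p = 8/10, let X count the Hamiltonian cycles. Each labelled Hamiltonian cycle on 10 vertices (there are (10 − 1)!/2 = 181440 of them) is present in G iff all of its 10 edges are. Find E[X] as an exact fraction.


K_10 has (10 − 1)!/2 = 181440 labelled Hamiltonian cycles.
For each such Hamiltonian cycle H, let X_H = 1 if all 10 edges of H are present in G. Then P[X_H = 1] = p^{10} = (4/5)^{10} = 1048576/9765625.
By linearity of expectation: E[X] = Σ_H E[X_H] = 181440 · p^{10} = 181440 · 1048576/9765625 = 38050725888/1953125.
Numerically: E[X] ≈ 1.95e+04.

E[X] = 181440 · (4/5)^{10} = 38050725888/1953125 ≈ 1.95e+04.


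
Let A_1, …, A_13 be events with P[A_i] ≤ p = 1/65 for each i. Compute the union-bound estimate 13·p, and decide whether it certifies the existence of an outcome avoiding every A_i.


Union bound: P[∪_{i=1}^{13} A_i] ≤ Σ_i P[A_i] ≤ 13·p = 13·(1/65) = 1/5.
Numerically: 1/5 ≈ 0.20000.
Is 1/5 < 1? YES.
Since P[∪ A_i] ≤ 1/5 < 1, the complement has P[∩ A_i^c] ≥ 1 − 1/5 = 4/5 > 0, so some outcome avoids every A_i.

13·p = 1/5 ≈ 0.20000; existence CERTIFIED by the union bound.


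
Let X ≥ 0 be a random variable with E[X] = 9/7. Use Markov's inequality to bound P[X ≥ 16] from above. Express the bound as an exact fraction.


μ = E[X] = 9/7, a = 16.
Markov: P[X ≥ 16] ≤ μ/a = (9/7)/16 = 9/112.
Numerically: ≈ 0.080.
(Since a = 16 > μ = 1.286, the bound 9/112 is < 1 and informative.)

P[X ≥ 16] ≤ 9/112 ≈ 0.080.


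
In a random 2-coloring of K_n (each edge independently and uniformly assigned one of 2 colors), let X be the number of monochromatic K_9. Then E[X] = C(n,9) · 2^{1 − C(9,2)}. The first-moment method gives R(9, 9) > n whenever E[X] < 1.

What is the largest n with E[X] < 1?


We need C(n, 9) · 2^{1 − 36} < 1, i.e. C(n, 9) < 2^{36 − 1} = 34359738368.
Check values of n near the boundary:
  n = 63: C(63, 9) = 23667689815; 23667689815 < 34359738368? YES
  n = 64: C(64, 9) = 27540584512; 27540584512 < 34359738368? YES
  n = 65: C(65, 9) = 31966749880; 31966749880 < 34359738368? YES
  n = 66: C(66, 9) = 37014131440; 37014131440 < 34359738368? NO
  n = 67: C(67, 9) = 42757703560; 42757703560 < 34359738368? NO
  n = 68: C(68, 9) = 49280065120; 49280065120 < 34359738368? NO
The largest n with C(n, 9) < 34359738368 is n = 65 (where E[X] = 3995843735/4294967296 ≈ 0.9303549). Hence R(9, 9) > 65, i.e. R(9, 9) ≥ 66.

Largest n = 65; hence R(9, 9) > 65.


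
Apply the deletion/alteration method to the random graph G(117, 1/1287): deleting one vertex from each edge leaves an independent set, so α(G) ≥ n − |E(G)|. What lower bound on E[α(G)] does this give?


E[|E(G)|] = C(117, 2)·p = 6786 · (1/1287) = 58/11.
E[α(G)] ≥ n − E[|E(G)|] = 117 − 58/11 = 1229/11.
Numerically: ≈ 111.727.
(This is only a lower bound; the true E[α(G)] may be larger.)

E[α(G)] ≥ 1229/11 ≈ 111.727.


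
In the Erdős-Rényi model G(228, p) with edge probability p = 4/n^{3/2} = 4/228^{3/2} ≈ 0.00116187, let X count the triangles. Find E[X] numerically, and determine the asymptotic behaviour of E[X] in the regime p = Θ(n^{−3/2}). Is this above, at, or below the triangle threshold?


Number of potential triangles: C(228, 3) = 1949476.
Each occurs with probability p³ ≈ (0.00116187)³ ≈ 1.56845897e-09.
By linearity: E[X] = C(228, 3)·p³ ≈ 1949476 · 1.56845897e-09 ≈ 0.003058.
Since α = 3/2 > 1, p = c/n^{3/2} = o(1/n) is below the triangle threshold p ~ 1/n. Asymptotically E[X] ~ (c³/6)·n^{3(1−α)} = (4³/6)·n^{-1.5} → 0, so by Markov's inequality G has no triangles w.h.p.

E[X] ≈ 0.003058; in regime p = Θ(1/n^{3/2}) E[X] tends to 0 (below the triangle threshold p ~ 1/n).


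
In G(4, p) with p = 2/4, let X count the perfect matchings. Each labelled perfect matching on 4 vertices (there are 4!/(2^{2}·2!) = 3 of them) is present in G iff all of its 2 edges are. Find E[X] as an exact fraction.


K_4 has 4!/(2^{2}·2!) = 3 labelled perfect matchings.
For each such perfect matching H, let X_H = 1 if all 2 edges of H are present in G. Then P[X_H = 1] = p^{2} = (1/2)^{2} = 1/4.
By linearity of expectation: E[X] = Σ_H E[X_H] = 3 · p^{2} = 3 · 1/4 = 3/4.
Numerically: E[X] ≈ 0.75.

E[X] = 3 · (1/2)^{2} = 3/4 ≈ 0.75.


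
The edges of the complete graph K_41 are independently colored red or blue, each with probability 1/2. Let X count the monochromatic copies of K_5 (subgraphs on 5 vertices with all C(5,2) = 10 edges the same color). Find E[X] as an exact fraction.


Let X = Σ_S X_S over the C(41, 5) = 749398 subsets S of size 5, where X_S = 1 if the K_5 on S is monochromatic.
For a fixed S, the K_5 on S has C(5, 2) = 10 edges. P[all 10 edges red] = (1/2)^10, and likewise for blue, so P[monochromatic] = 2·(1/2)^10 = 2^{1 − 10} = 1/512.
Summing: E[X] = C(41, 5) · 2^{1 − 10} = 749398 · 1/512 = 374699/256.
Numerically: E[X] ≈ 1463.66797.

E[X] = C(41,5)·2^(1−C(5,2)) = 374699/256 ≈ 1463.66797.


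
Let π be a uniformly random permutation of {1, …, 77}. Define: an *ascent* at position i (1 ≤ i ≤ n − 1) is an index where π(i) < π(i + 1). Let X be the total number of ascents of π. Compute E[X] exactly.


Write X = Σ X_I over i = 1, …, 76, with X_I the indicator of one ascent.
There are 76 indicators.
For each fixed i, the pair (π(i), π(i+1)) is a uniformly random ordered pair of distinct values from {1, …, 77}; by symmetry P[π(i) < π(i+1)] = 1/2.
By linearity: E[X] = 76 · (1/2) = (77 − 1) · (1/2) = 38 ≈ 38.00000.

E[X] = 38 = 38.00000.


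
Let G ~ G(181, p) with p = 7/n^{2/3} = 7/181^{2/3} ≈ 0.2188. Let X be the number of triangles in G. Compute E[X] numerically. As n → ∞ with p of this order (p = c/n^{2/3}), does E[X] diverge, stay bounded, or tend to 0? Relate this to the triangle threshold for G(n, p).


Number of potential triangles: C(181, 3) = 971970.
Each occurs with probability p³ ≈ (0.2188)³ ≈ 1.046977e-02.
By linearity: E[X] = C(181, 3)·p³ ≈ 971970 · 1.046977e-02 ≈ 10176.2983.
Since α = 2/3 < 1, p = c/n^{2/3} ≫ 1/n is above the triangle threshold p ~ 1/n. Asymptotically E[X] ~ (c³/6)·n^{3(1−α)} = (7³/6)·n^{1} → ∞; triangles are abundant w.h.p.

E[X] ≈ 10176.2983; in regime p = Θ(1/n^{2/3}) E[X] diverges (above the triangle threshold p ~ 1/n).


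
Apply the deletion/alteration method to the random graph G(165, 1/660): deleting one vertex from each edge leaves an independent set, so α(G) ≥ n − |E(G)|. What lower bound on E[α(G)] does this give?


E[|E(G)|] = C(165, 2)·p = 13530 · (1/660) = 41/2.
E[α(G)] ≥ n − E[|E(G)|] = 165 − 41/2 = 289/2.
Numerically: ≈ 144.5000.
(This is only a lower bound; the true E[α(G)] may be larger.)

E[α(G)] ≥ 289/2 ≈ 144.5000.


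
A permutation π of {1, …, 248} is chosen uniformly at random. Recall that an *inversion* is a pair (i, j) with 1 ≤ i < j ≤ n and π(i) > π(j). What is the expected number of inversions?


Write X = Σ X_I over the C(248, 2) = 30628 pairs i < j, with X_I the indicator of one inversion.
There are 30628 indicators.
For each fixed pair i < j, the values π(i) and π(j) are two distinct elements of {1, …, 248} in uniformly random order; by symmetry P[π(i) > π(j)] = 1/2.
By linearity: E[X] = 30628 · (1/2) = C(248, 2) · (1/2) = 30628/2 = 15314 ≈ 15314.0000.

E[X] = 15314 = 15314.0000.


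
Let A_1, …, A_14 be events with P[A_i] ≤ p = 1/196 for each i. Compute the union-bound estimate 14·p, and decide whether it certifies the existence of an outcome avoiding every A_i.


Union bound: P[∪_{i=1}^{14} A_i] ≤ Σ_i P[A_i] ≤ 14·p = 14·(1/196) = 1/14.
Numerically: 1/14 ≈ 0.071.
Is 1/14 < 1? YES.
Since P[∪ A_i] ≤ 1/14 < 1, the complement has P[∩ A_i^c] ≥ 1 − 1/14 = 13/14 > 0, so some outcome avoids every A_i.

14·p = 1/14 ≈ 0.071; existence CERTIFIED by the union bound.


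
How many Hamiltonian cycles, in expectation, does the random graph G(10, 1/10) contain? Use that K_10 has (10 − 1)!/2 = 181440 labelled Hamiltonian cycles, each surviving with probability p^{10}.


K_10 has (10 − 1)!/2 = 181440 labelled Hamiltonian cycles.
For each such Hamiltonian cycle H, let X_H = 1 if all 10 edges of H are present in G. Then P[X_H = 1] = p^{10} = (1/10)^{10} = 1/10000000000.
By linearity: E[X] = Σ_H E[X_H] = 181440 · p^{10} = 181440 · 1/10000000000 = 567/31250000.
Numerically: E[X] ≈ 1.81e-05.

E[X] = 181440 · (1/10)^{10} = 567/31250000 ≈ 1.81e-05.


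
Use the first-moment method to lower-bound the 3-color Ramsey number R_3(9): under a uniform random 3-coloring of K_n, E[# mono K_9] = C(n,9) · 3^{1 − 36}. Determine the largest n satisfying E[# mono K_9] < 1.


We need C(n, 9) · 3^{1 − 36} < 1, i.e. C(n, 9) < 3^{36 − 1} = 50031545098999707.
Check values of n near the boundary:
  n = 296: C(296, 9) = 42513789098994080; 42513789098994080 < 50031545098999707? YES
  n = 297: C(297, 9) = 43842345008337645; 43842345008337645 < 50031545098999707? YES
  n = 298: C(298, 9) = 45207677551849890; 45207677551849890 < 50031545098999707? YES
  n = 299: C(299, 9) = 46610674441390059; 46610674441390059 < 50031545098999707? YES
  n = 300: C(300, 9) = 48052241692154700; 48052241692154700 < 50031545098999707? YES
  n = 301: C(301, 9) = 49533303936090975; 49533303936090975 < 50031545098999707? YES
  n = 302: C(302, 9) = 51054804739588650; 51054804739588650 < 50031545098999707? NO
  n = 303: C(303, 9) = 52617706925494425; 52617706925494425 < 50031545098999707? NO
The largest n with C(n, 9) < 50031545098999707 is n = 301 (where E[X] = 16511101312030325/16677181699666569 ≈ 0.99004). Hence R_3(9) > 301, i.e. R_3(9) ≥ 302.

Largest n = 301; hence R_3(9) > 301.


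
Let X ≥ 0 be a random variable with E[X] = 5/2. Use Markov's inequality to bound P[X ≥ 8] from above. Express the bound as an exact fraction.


μ = E[X] = 5/2, a = 8.
Markov: P[X ≥ 8] ≤ μ/a = (5/2)/8 = 5/16.
Numerically: ≈ 0.31250.
(Since a = 8 > μ = 2.50000, the bound 5/16 is < 1 and informative.)

P[X ≥ 8] ≤ 5/16 ≈ 0.31250.


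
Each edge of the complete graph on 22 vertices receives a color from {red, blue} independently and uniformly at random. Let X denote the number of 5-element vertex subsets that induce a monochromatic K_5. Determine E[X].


Let X = Σ_S X_S over the C(22, 5) = 26334 subsets S of size 5, where X_S = 1 if the K_5 on S is monochromatic.
For a fixed S, the K_5 on S has C(5, 2) = 10 edges. P[all 10 edges red] = (1/2)^10, and likewise for blue, so P[monochromatic] = 2·(1/2)^10 = 2^{1 − 10} = 1/512.
By linearity of expectation: E[X] = C(22, 5) · 2^{1 − 10} = 26334 · 1/512 = 13167/256.
Numerically: E[X] ≈ 51.433594.

E[X] = C(22,5)·2^(1−C(5,2)) = 13167/256 ≈ 51.433594.


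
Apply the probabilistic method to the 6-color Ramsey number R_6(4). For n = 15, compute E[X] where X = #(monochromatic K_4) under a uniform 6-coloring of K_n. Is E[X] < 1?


E[X] = C(15, 4) · 6^{1 − 6} = 1365 · 6^{−5} = 1365/7776.
As a reduced fraction: E[X] = 455/2592 ≈ 0.1755.
Is E[X] < 1? YES.
Since E[X] < 1, there exists a 6-coloring of K_{15} with no monochromatic K_4; hence R_6(4) > 15.

E[X] = 455/2592 ≈ 0.1755; E[X] < 1, so R_6(4) > 15.


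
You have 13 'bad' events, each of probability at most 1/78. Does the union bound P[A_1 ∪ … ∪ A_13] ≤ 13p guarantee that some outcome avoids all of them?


Union bound: P[∪_{i=1}^{13} A_i] ≤ Σ_i P[A_i] ≤ 13·p = 13·(1/78) = 1/6.
Numerically: 1/6 ≈ 0.166667.
Is 1/6 < 1? YES.
Since P[∪ A_i] ≤ 1/6 < 1, the complement has P[∩ A_i^c] ≥ 1 − 1/6 = 5/6 > 0, so some outcome avoids every A_i.

13·p = 1/6 ≈ 0.166667; existence CERTIFIED by the union bound.


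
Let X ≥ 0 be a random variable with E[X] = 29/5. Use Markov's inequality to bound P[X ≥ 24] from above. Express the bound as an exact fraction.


μ = E[X] = 29/5, a = 24.
Markov: P[X ≥ 24] ≤ μ/a = (29/5)/24 = 29/120.
Numerically: ≈ 0.242.
(Since a = 24 > μ = 5.800, the bound 29/120 is < 1 and informative.)

P[X ≥ 24] ≤ 29/120 ≈ 0.242.


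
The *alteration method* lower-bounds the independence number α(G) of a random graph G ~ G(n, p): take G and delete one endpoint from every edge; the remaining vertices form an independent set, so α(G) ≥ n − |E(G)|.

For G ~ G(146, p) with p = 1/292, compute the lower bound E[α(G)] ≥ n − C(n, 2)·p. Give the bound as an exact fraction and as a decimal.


E[|E(G)|] = C(146, 2)·p = 10585 · (1/292) = 145/4.
E[α(G)] ≥ n − E[|E(G)|] = 146 − 145/4 = 439/4.
Numerically: ≈ 109.75000.
(This is only a lower bound; the true E[α(G)] may be larger.)

E[α(G)] ≥ 439/4 ≈ 109.75000.


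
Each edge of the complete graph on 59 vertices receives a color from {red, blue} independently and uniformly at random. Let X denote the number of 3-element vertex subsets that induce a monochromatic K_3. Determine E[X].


Let X = Σ_S X_S over the C(59, 3) = 32509 subsets S of size 3, where X_S = 1 if the K_3 on S is monochromatic.
For a fixed S, the K_3 on S has C(3, 2) = 3 edges. P[all 3 edges red] = (1/2)^3, and likewise for blue, so P[monochromatic] = 2·(1/2)^3 = 2^{1 − 3} = 1/4.
By linearity of expectation: E[X] = C(59, 3) · 2^{1 − 3} = 32509 · 1/4 = 32509/4.
Numerically: E[X] ≈ 8127.250000.

E[X] = C(59,3)·2^(1−C(3,2)) = 32509/4 ≈ 8127.250000.


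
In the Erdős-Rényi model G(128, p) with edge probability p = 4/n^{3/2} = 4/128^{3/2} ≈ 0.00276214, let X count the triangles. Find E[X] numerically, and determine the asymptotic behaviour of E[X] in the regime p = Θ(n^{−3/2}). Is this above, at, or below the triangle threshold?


Number of potential triangles: C(128, 3) = 341376.
Each occurs with probability p³ ≈ (0.00276214)³ ≈ 2.10734243e-08.
By linearity: E[X] = C(128, 3)·p³ ≈ 341376 · 2.10734243e-08 ≈ 0.007194.
Since α = 3/2 > 1, p = c/n^{3/2} = o(1/n) is below the triangle threshold p ~ 1/n. Asymptotically E[X] ~ (c³/6)·n^{3(1−α)} = (4³/6)·n^{-1.5} → 0, so by Markov's inequality G has no triangles w.h.p.

E[X] ≈ 0.007194; in regime p = Θ(1/n^{3/2}) E[X] tends to 0 (below the triangle threshold p ~ 1/n).


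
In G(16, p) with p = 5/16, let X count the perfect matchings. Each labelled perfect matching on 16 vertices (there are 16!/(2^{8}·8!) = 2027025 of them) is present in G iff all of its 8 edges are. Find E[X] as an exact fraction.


K_16 has 16!/(2^{8}·8!) = 2027025 labelled perfect matchings.
For each such perfect matching H, let X_H = 1 if all 8 edges of H are present in G. Then P[X_H = 1] = p^{8} = (5/16)^{8} = 390625/4294967296.
By linearity of expectation: E[X] = Σ_H E[X_H] = 2027025 · p^{8} = 2027025 · 390625/4294967296 = 791806640625/4294967296.
Numerically: E[X] ≈ 184.36.

E[X] = 2027025 · (5/16)^{8} = 791806640625/4294967296 ≈ 184.36.


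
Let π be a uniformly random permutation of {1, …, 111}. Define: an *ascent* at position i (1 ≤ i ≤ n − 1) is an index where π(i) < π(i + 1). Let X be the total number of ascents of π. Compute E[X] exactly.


Write X = Σ X_I over i = 1, …, 110, with X_I the indicator of one ascent.
There are 110 indicators.
For each fixed i, the pair (π(i), π(i+1)) is a uniformly random ordered pair of distinct values from {1, …, 111}; by symmetry P[π(i) < π(i+1)] = 1/2.
By linearity: E[X] = 110 · (1/2) = (111 − 1) · (1/2) = 55 ≈ 55.0000.

E[X] = 55 = 55.0000.


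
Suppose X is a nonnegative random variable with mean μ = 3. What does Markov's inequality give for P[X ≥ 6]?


μ = E[X] = 3, a = 6.
Markov: P[X ≥ 6] ≤ μ/a = (3)/6 = 1/2.
Numerically: ≈ 0.500000.
(Since a = 6 > μ = 3.000000, the bound 1/2 is < 1 and informative.)

P[X ≥ 6] ≤ 1/2 ≈ 0.500000.


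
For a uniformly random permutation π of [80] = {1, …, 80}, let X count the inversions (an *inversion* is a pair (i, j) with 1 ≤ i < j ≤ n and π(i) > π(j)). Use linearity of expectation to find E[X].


Write X = Σ X_I over the C(80, 2) = 3160 pairs i < j, with X_I the indicator of one inversion.
There are 3160 indicators.
For each fixed pair i < j, the values π(i) and π(j) are two distinct elements of {1, …, 80} in uniformly random order; by symmetry P[π(i) > π(j)] = 1/2.
By linearity: E[X] = 3160 · (1/2) = C(80, 2) · (1/2) = 3160/2 = 1580 ≈ 1580.000000.

E[X] = 1580 = 1580.000000.
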